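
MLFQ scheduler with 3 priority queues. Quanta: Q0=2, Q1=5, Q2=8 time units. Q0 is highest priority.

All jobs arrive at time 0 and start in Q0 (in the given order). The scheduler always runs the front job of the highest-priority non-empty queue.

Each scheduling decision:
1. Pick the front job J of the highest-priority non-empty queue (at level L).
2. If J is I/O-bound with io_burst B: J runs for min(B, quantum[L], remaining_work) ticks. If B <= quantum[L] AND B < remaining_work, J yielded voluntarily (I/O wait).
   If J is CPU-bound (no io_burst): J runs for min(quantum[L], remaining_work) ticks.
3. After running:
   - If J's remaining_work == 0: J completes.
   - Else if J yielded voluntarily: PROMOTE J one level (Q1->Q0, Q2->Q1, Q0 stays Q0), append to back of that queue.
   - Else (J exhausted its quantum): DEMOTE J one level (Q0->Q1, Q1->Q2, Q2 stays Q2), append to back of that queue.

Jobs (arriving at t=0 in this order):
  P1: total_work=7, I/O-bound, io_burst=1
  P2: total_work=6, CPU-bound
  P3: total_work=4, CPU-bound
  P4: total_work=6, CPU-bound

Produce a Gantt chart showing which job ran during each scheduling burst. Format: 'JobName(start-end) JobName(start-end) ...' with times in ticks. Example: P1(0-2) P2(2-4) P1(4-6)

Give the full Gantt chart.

t=0-1: P1@Q0 runs 1, rem=6, I/O yield, promote→Q0. Q0=[P2,P3,P4,P1] Q1=[] Q2=[]
t=1-3: P2@Q0 runs 2, rem=4, quantum used, demote→Q1. Q0=[P3,P4,P1] Q1=[P2] Q2=[]
t=3-5: P3@Q0 runs 2, rem=2, quantum used, demote→Q1. Q0=[P4,P1] Q1=[P2,P3] Q2=[]
t=5-7: P4@Q0 runs 2, rem=4, quantum used, demote→Q1. Q0=[P1] Q1=[P2,P3,P4] Q2=[]
t=7-8: P1@Q0 runs 1, rem=5, I/O yield, promote→Q0. Q0=[P1] Q1=[P2,P3,P4] Q2=[]
t=8-9: P1@Q0 runs 1, rem=4, I/O yield, promote→Q0. Q0=[P1] Q1=[P2,P3,P4] Q2=[]
t=9-10: P1@Q0 runs 1, rem=3, I/O yield, promote→Q0. Q0=[P1] Q1=[P2,P3,P4] Q2=[]
t=10-11: P1@Q0 runs 1, rem=2, I/O yield, promote→Q0. Q0=[P1] Q1=[P2,P3,P4] Q2=[]
t=11-12: P1@Q0 runs 1, rem=1, I/O yield, promote→Q0. Q0=[P1] Q1=[P2,P3,P4] Q2=[]
t=12-13: P1@Q0 runs 1, rem=0, completes. Q0=[] Q1=[P2,P3,P4] Q2=[]
t=13-17: P2@Q1 runs 4, rem=0, completes. Q0=[] Q1=[P3,P4] Q2=[]
t=17-19: P3@Q1 runs 2, rem=0, completes. Q0=[] Q1=[P4] Q2=[]
t=19-23: P4@Q1 runs 4, rem=0, completes. Q0=[] Q1=[] Q2=[]

Answer: P1(0-1) P2(1-3) P3(3-5) P4(5-7) P1(7-8) P1(8-9) P1(9-10) P1(10-11) P1(11-12) P1(12-13) P2(13-17) P3(17-19) P4(19-23)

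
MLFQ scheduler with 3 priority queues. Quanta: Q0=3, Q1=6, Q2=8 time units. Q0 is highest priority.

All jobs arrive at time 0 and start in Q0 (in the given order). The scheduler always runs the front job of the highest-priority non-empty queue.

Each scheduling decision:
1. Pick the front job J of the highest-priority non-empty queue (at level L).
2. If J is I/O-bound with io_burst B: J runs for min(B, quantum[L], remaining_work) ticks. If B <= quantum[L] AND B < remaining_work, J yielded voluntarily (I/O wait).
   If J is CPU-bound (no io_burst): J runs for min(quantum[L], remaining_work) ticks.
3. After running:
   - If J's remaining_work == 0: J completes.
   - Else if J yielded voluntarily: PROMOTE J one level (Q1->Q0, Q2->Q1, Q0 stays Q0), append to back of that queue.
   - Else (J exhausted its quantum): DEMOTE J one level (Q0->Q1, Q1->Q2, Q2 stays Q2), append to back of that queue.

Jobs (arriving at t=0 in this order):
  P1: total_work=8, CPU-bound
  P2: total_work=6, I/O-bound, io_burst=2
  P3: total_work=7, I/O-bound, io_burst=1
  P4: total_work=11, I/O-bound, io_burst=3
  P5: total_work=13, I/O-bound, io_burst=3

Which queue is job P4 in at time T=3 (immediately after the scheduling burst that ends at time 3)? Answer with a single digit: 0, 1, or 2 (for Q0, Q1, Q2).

Answer: 0

Derivation:
t=0-3: P1@Q0 runs 3, rem=5, quantum used, demote→Q1. Q0=[P2,P3,P4,P5] Q1=[P1] Q2=[]
t=3-5: P2@Q0 runs 2, rem=4, I/O yield, promote→Q0. Q0=[P3,P4,P5,P2] Q1=[P1] Q2=[]
t=5-6: P3@Q0 runs 1, rem=6, I/O yield, promote→Q0. Q0=[P4,P5,P2,P3] Q1=[P1] Q2=[]
t=6-9: P4@Q0 runs 3, rem=8, I/O yield, promote→Q0. Q0=[P5,P2,P3,P4] Q1=[P1] Q2=[]
t=9-12: P5@Q0 runs 3, rem=10, I/O yield, promote→Q0. Q0=[P2,P3,P4,P5] Q1=[P1] Q2=[]
t=12-14: P2@Q0 runs 2, rem=2, I/O yield, promote→Q0. Q0=[P3,P4,P5,P2] Q1=[P1] Q2=[]
t=14-15: P3@Q0 runs 1, rem=5, I/O yield, promote→Q0. Q0=[P4,P5,P2,P3] Q1=[P1] Q2=[]
t=15-18: P4@Q0 runs 3, rem=5, I/O yield, promote→Q0. Q0=[P5,P2,P3,P4] Q1=[P1] Q2=[]
t=18-21: P5@Q0 runs 3, rem=7, I/O yield, promote→Q0. Q0=[P2,P3,P4,P5] Q1=[P1] Q2=[]
t=21-23: P2@Q0 runs 2, rem=0, completes. Q0=[P3,P4,P5] Q1=[P1] Q2=[]
t=23-24: P3@Q0 runs 1, rem=4, I/O yield, promote→Q0. Q0=[P4,P5,P3] Q1=[P1] Q2=[]
t=24-27: P4@Q0 runs 3, rem=2, I/O yield, promote→Q0. Q0=[P5,P3,P4] Q1=[P1] Q2=[]
t=27-30: P5@Q0 runs 3, rem=4, I/O yield, promote→Q0. Q0=[P3,P4,P5] Q1=[P1] Q2=[]
t=30-31: P3@Q0 runs 1, rem=3, I/O yield, promote→Q0. Q0=[P4,P5,P3] Q1=[P1] Q2=[]
t=31-33: P4@Q0 runs 2, rem=0, completes. Q0=[P5,P3] Q1=[P1] Q2=[]
t=33-36: P5@Q0 runs 3, rem=1, I/O yield, promote→Q0. Q0=[P3,P5] Q1=[P1] Q2=[]
t=36-37: P3@Q0 runs 1, rem=2, I/O yield, promote→Q0. Q0=[P5,P3] Q1=[P1] Q2=[]
t=37-38: P5@Q0 runs 1, rem=0, completes. Q0=[P3] Q1=[P1] Q2=[]
t=38-39: P3@Q0 runs 1, rem=1, I/O yield, promote→Q0. Q0=[P3] Q1=[P1] Q2=[]
t=39-40: P3@Q0 runs 1, rem=0, completes. Q0=[] Q1=[P1] Q2=[]
t=40-45: P1@Q1 runs 5, rem=0, completes. Q0=[] Q1=[] Q2=[]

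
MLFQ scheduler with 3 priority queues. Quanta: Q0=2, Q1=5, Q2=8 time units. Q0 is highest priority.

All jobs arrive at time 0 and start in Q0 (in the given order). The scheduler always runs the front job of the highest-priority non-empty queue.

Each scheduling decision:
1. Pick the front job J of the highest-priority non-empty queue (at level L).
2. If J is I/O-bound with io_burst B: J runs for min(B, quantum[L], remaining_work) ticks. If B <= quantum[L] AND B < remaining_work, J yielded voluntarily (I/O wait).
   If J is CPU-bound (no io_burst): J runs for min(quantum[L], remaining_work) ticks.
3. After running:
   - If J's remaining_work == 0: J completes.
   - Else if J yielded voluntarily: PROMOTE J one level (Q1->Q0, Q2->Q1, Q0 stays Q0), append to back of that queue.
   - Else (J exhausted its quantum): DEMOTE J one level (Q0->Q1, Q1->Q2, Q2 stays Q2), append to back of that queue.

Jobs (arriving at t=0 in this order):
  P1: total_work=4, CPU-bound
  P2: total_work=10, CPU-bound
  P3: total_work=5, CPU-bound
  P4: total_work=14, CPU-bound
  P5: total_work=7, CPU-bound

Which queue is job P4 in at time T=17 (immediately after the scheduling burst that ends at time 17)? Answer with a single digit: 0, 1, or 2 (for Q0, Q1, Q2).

Answer: 1

Derivation:
t=0-2: P1@Q0 runs 2, rem=2, quantum used, demote→Q1. Q0=[P2,P3,P4,P5] Q1=[P1] Q2=[]
t=2-4: P2@Q0 runs 2, rem=8, quantum used, demote→Q1. Q0=[P3,P4,P5] Q1=[P1,P2] Q2=[]
t=4-6: P3@Q0 runs 2, rem=3, quantum used, demote→Q1. Q0=[P4,P5] Q1=[P1,P2,P3] Q2=[]
t=6-8: P4@Q0 runs 2, rem=12, quantum used, demote→Q1. Q0=[P5] Q1=[P1,P2,P3,P4] Q2=[]
t=8-10: P5@Q0 runs 2, rem=5, quantum used, demote→Q1. Q0=[] Q1=[P1,P2,P3,P4,P5] Q2=[]
t=10-12: P1@Q1 runs 2, rem=0, completes. Q0=[] Q1=[P2,P3,P4,P5] Q2=[]
t=12-17: P2@Q1 runs 5, rem=3, quantum used, demote→Q2. Q0=[] Q1=[P3,P4,P5] Q2=[P2]
t=17-20: P3@Q1 runs 3, rem=0, completes. Q0=[] Q1=[P4,P5] Q2=[P2]
t=20-25: P4@Q1 runs 5, rem=7, quantum used, demote→Q2. Q0=[] Q1=[P5] Q2=[P2,P4]
t=25-30: P5@Q1 runs 5, rem=0, completes. Q0=[] Q1=[] Q2=[P2,P4]
t=30-33: P2@Q2 runs 3, rem=0, completes. Q0=[] Q1=[] Q2=[P4]
t=33-40: P4@Q2 runs 7, rem=0, completes. Q0=[] Q1=[] Q2=[]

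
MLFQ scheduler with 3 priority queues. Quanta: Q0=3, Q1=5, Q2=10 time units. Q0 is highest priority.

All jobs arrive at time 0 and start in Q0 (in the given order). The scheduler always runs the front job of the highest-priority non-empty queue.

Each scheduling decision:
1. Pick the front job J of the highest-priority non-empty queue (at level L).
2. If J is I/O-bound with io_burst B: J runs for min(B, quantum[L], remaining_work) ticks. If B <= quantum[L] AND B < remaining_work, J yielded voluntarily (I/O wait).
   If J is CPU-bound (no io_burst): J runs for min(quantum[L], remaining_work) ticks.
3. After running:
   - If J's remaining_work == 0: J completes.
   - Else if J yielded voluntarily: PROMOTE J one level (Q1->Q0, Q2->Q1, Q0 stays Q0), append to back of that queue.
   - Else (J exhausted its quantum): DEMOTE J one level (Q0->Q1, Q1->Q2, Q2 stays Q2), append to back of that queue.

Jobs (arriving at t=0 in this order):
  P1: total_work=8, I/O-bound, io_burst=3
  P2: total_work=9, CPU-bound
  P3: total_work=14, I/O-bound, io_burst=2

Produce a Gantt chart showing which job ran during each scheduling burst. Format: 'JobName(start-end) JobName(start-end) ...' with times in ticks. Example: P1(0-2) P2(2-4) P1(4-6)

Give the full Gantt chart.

Answer: P1(0-3) P2(3-6) P3(6-8) P1(8-11) P3(11-13) P1(13-15) P3(15-17) P3(17-19) P3(19-21) P3(21-23) P3(23-25) P2(25-30) P2(30-31)

Derivation:
t=0-3: P1@Q0 runs 3, rem=5, I/O yield, promote→Q0. Q0=[P2,P3,P1] Q1=[] Q2=[]
t=3-6: P2@Q0 runs 3, rem=6, quantum used, demote→Q1. Q0=[P3,P1] Q1=[P2] Q2=[]
t=6-8: P3@Q0 runs 2, rem=12, I/O yield, promote→Q0. Q0=[P1,P3] Q1=[P2] Q2=[]
t=8-11: P1@Q0 runs 3, rem=2, I/O yield, promote→Q0. Q0=[P3,P1] Q1=[P2] Q2=[]
t=11-13: P3@Q0 runs 2, rem=10, I/O yield, promote→Q0. Q0=[P1,P3] Q1=[P2] Q2=[]
t=13-15: P1@Q0 runs 2, rem=0, completes. Q0=[P3] Q1=[P2] Q2=[]
t=15-17: P3@Q0 runs 2, rem=8, I/O yield, promote→Q0. Q0=[P3] Q1=[P2] Q2=[]
t=17-19: P3@Q0 runs 2, rem=6, I/O yield, promote→Q0. Q0=[P3] Q1=[P2] Q2=[]
t=19-21: P3@Q0 runs 2, rem=4, I/O yield, promote→Q0. Q0=[P3] Q1=[P2] Q2=[]
t=21-23: P3@Q0 runs 2, rem=2, I/O yield, promote→Q0. Q0=[P3] Q1=[P2] Q2=[]
t=23-25: P3@Q0 runs 2, rem=0, completes. Q0=[] Q1=[P2] Q2=[]
t=25-30: P2@Q1 runs 5, rem=1, quantum used, demote→Q2. Q0=[] Q1=[] Q2=[P2]
t=30-31: P2@Q2 runs 1, rem=0, completes. Q0=[] Q1=[] Q2=[]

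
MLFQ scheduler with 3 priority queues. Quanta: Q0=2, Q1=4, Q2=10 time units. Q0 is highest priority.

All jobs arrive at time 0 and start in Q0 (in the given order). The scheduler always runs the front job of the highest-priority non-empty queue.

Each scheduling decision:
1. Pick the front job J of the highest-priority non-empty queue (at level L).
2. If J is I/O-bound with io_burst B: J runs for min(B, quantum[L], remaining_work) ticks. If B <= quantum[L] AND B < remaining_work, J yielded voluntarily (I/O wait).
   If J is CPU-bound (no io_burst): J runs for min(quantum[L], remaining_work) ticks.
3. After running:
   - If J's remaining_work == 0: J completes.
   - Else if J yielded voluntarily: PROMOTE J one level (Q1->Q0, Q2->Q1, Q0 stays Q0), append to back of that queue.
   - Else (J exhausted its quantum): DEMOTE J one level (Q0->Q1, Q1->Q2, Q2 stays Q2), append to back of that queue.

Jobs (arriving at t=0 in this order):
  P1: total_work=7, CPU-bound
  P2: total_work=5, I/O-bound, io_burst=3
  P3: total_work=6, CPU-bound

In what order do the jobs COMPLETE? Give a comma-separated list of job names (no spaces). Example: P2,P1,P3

Answer: P2,P3,P1

Derivation:
t=0-2: P1@Q0 runs 2, rem=5, quantum used, demote→Q1. Q0=[P2,P3] Q1=[P1] Q2=[]
t=2-4: P2@Q0 runs 2, rem=3, quantum used, demote→Q1. Q0=[P3] Q1=[P1,P2] Q2=[]
t=4-6: P3@Q0 runs 2, rem=4, quantum used, demote→Q1. Q0=[] Q1=[P1,P2,P3] Q2=[]
t=6-10: P1@Q1 runs 4, rem=1, quantum used, demote→Q2. Q0=[] Q1=[P2,P3] Q2=[P1]
t=10-13: P2@Q1 runs 3, rem=0, completes. Q0=[] Q1=[P3] Q2=[P1]
t=13-17: P3@Q1 runs 4, rem=0, completes. Q0=[] Q1=[] Q2=[P1]
t=17-18: P1@Q2 runs 1, rem=0, completes. Q0=[] Q1=[] Q2=[]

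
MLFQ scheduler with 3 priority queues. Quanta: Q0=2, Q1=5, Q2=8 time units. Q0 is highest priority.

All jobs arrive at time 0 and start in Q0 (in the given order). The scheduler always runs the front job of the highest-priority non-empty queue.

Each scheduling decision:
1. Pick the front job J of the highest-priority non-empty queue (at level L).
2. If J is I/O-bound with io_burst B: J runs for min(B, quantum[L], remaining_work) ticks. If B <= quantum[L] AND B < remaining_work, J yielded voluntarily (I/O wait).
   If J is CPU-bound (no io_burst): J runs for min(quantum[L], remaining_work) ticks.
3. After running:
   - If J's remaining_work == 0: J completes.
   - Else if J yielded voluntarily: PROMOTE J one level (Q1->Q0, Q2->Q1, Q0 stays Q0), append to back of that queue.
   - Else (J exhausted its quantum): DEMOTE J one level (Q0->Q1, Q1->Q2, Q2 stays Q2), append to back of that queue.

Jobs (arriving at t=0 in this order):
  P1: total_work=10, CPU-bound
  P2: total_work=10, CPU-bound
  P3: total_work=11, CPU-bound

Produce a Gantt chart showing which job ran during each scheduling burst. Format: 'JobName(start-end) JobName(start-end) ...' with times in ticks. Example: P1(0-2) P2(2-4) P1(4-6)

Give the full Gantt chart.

Answer: P1(0-2) P2(2-4) P3(4-6) P1(6-11) P2(11-16) P3(16-21) P1(21-24) P2(24-27) P3(27-31)

Derivation:
t=0-2: P1@Q0 runs 2, rem=8, quantum used, demote→Q1. Q0=[P2,P3] Q1=[P1] Q2=[]
t=2-4: P2@Q0 runs 2, rem=8, quantum used, demote→Q1. Q0=[P3] Q1=[P1,P2] Q2=[]
t=4-6: P3@Q0 runs 2, rem=9, quantum used, demote→Q1. Q0=[] Q1=[P1,P2,P3] Q2=[]
t=6-11: P1@Q1 runs 5, rem=3, quantum used, demote→Q2. Q0=[] Q1=[P2,P3] Q2=[P1]
t=11-16: P2@Q1 runs 5, rem=3, quantum used, demote→Q2. Q0=[] Q1=[P3] Q2=[P1,P2]
t=16-21: P3@Q1 runs 5, rem=4, quantum used, demote→Q2. Q0=[] Q1=[] Q2=[P1,P2,P3]
t=21-24: P1@Q2 runs 3, rem=0, completes. Q0=[] Q1=[] Q2=[P2,P3]
t=24-27: P2@Q2 runs 3, rem=0, completes. Q0=[] Q1=[] Q2=[P3]
t=27-31: P3@Q2 runs 4, rem=0, completes. Q0=[] Q1=[] Q2=[]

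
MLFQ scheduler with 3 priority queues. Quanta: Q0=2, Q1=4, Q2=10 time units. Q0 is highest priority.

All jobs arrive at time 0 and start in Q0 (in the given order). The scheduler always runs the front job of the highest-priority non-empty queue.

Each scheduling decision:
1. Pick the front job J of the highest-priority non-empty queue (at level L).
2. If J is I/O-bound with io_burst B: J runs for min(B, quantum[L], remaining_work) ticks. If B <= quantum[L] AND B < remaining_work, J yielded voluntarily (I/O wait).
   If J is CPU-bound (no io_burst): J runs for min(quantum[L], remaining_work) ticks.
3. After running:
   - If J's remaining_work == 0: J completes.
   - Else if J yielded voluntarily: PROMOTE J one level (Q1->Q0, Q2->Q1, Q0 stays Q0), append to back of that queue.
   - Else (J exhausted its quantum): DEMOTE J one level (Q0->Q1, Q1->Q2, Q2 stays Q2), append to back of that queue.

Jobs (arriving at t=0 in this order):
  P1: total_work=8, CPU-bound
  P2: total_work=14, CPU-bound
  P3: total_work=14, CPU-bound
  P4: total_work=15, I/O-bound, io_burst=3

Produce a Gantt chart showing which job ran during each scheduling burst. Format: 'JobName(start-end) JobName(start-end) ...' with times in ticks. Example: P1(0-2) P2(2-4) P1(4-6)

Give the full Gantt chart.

t=0-2: P1@Q0 runs 2, rem=6, quantum used, demote→Q1. Q0=[P2,P3,P4] Q1=[P1] Q2=[]
t=2-4: P2@Q0 runs 2, rem=12, quantum used, demote→Q1. Q0=[P3,P4] Q1=[P1,P2] Q2=[]
t=4-6: P3@Q0 runs 2, rem=12, quantum used, demote→Q1. Q0=[P4] Q1=[P1,P2,P3] Q2=[]
t=6-8: P4@Q0 runs 2, rem=13, quantum used, demote→Q1. Q0=[] Q1=[P1,P2,P3,P4] Q2=[]
t=8-12: P1@Q1 runs 4, rem=2, quantum used, demote→Q2. Q0=[] Q1=[P2,P3,P4] Q2=[P1]
t=12-16: P2@Q1 runs 4, rem=8, quantum used, demote→Q2. Q0=[] Q1=[P3,P4] Q2=[P1,P2]
t=16-20: P3@Q1 runs 4, rem=8, quantum used, demote→Q2. Q0=[] Q1=[P4] Q2=[P1,P2,P3]
t=20-23: P4@Q1 runs 3, rem=10, I/O yield, promote→Q0. Q0=[P4] Q1=[] Q2=[P1,P2,P3]
t=23-25: P4@Q0 runs 2, rem=8, quantum used, demote→Q1. Q0=[] Q1=[P4] Q2=[P1,P2,P3]
t=25-28: P4@Q1 runs 3, rem=5, I/O yield, promote→Q0. Q0=[P4] Q1=[] Q2=[P1,P2,P3]
t=28-30: P4@Q0 runs 2, rem=3, quantum used, demote→Q1. Q0=[] Q1=[P4] Q2=[P1,P2,P3]
t=30-33: P4@Q1 runs 3, rem=0, completes. Q0=[] Q1=[] Q2=[P1,P2,P3]
t=33-35: P1@Q2 runs 2, rem=0, completes. Q0=[] Q1=[] Q2=[P2,P3]
t=35-43: P2@Q2 runs 8, rem=0, completes. Q0=[] Q1=[] Q2=[P3]
t=43-51: P3@Q2 runs 8, rem=0, completes. Q0=[] Q1=[] Q2=[]

Answer: P1(0-2) P2(2-4) P3(4-6) P4(6-8) P1(8-12) P2(12-16) P3(16-20) P4(20-23) P4(23-25) P4(25-28) P4(28-30) P4(30-33) P1(33-35) P2(35-43) P3(43-51)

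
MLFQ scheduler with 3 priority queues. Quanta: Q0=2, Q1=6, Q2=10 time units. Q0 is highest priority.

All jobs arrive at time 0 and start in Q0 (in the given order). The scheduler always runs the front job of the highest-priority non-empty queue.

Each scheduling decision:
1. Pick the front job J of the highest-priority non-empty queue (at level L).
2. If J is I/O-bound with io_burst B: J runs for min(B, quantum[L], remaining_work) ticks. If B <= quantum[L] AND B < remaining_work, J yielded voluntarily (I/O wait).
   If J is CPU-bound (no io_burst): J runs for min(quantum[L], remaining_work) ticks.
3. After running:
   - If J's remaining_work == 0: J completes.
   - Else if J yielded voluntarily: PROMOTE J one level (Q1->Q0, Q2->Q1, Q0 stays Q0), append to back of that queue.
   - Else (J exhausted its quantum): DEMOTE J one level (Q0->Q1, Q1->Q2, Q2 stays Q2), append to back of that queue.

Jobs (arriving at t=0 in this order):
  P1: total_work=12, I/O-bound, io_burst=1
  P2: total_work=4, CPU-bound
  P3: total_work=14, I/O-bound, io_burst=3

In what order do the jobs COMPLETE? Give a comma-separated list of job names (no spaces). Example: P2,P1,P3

t=0-1: P1@Q0 runs 1, rem=11, I/O yield, promote→Q0. Q0=[P2,P3,P1] Q1=[] Q2=[]
t=1-3: P2@Q0 runs 2, rem=2, quantum used, demote→Q1. Q0=[P3,P1] Q1=[P2] Q2=[]
t=3-5: P3@Q0 runs 2, rem=12, quantum used, demote→Q1. Q0=[P1] Q1=[P2,P3] Q2=[]
t=5-6: P1@Q0 runs 1, rem=10, I/O yield, promote→Q0. Q0=[P1] Q1=[P2,P3] Q2=[]
t=6-7: P1@Q0 runs 1, rem=9, I/O yield, promote→Q0. Q0=[P1] Q1=[P2,P3] Q2=[]
t=7-8: P1@Q0 runs 1, rem=8, I/O yield, promote→Q0. Q0=[P1] Q1=[P2,P3] Q2=[]
t=8-9: P1@Q0 runs 1, rem=7, I/O yield, promote→Q0. Q0=[P1] Q1=[P2,P3] Q2=[]
t=9-10: P1@Q0 runs 1, rem=6, I/O yield, promote→Q0. Q0=[P1] Q1=[P2,P3] Q2=[]
t=10-11: P1@Q0 runs 1, rem=5, I/O yield, promote→Q0. Q0=[P1] Q1=[P2,P3] Q2=[]
t=11-12: P1@Q0 runs 1, rem=4, I/O yield, promote→Q0. Q0=[P1] Q1=[P2,P3] Q2=[]
t=12-13: P1@Q0 runs 1, rem=3, I/O yield, promote→Q0. Q0=[P1] Q1=[P2,P3] Q2=[]
t=13-14: P1@Q0 runs 1, rem=2, I/O yield, promote→Q0. Q0=[P1] Q1=[P2,P3] Q2=[]
t=14-15: P1@Q0 runs 1, rem=1, I/O yield, promote→Q0. Q0=[P1] Q1=[P2,P3] Q2=[]
t=15-16: P1@Q0 runs 1, rem=0, completes. Q0=[] Q1=[P2,P3] Q2=[]
t=16-18: P2@Q1 runs 2, rem=0, completes. Q0=[] Q1=[P3] Q2=[]
t=18-21: P3@Q1 runs 3, rem=9, I/O yield, promote→Q0. Q0=[P3] Q1=[] Q2=[]
t=21-23: P3@Q0 runs 2, rem=7, quantum used, demote→Q1. Q0=[] Q1=[P3] Q2=[]
t=23-26: P3@Q1 runs 3, rem=4, I/O yield, promote→Q0. Q0=[P3] Q1=[] Q2=[]
t=26-28: P3@Q0 runs 2, rem=2, quantum used, demote→Q1. Q0=[] Q1=[P3] Q2=[]
t=28-30: P3@Q1 runs 2, rem=0, completes. Q0=[] Q1=[] Q2=[]

Answer: P1,P2,P3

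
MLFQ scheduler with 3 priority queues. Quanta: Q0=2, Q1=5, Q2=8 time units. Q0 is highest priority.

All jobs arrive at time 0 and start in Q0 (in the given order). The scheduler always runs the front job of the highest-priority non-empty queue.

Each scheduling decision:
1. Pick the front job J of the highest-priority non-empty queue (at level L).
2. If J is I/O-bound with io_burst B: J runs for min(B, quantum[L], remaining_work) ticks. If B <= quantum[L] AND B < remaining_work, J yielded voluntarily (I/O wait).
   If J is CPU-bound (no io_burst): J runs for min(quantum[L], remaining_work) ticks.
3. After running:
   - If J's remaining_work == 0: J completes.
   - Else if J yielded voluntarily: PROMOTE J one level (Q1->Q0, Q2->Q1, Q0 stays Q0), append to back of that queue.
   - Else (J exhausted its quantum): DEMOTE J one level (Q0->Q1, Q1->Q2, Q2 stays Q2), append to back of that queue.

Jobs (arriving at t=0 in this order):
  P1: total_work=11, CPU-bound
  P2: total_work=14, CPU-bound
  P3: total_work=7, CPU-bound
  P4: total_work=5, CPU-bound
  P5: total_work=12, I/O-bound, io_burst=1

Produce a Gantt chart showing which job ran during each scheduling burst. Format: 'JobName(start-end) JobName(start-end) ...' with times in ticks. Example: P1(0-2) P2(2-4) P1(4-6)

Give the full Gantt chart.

Answer: P1(0-2) P2(2-4) P3(4-6) P4(6-8) P5(8-9) P5(9-10) P5(10-11) P5(11-12) P5(12-13) P5(13-14) P5(14-15) P5(15-16) P5(16-17) P5(17-18) P5(18-19) P5(19-20) P1(20-25) P2(25-30) P3(30-35) P4(35-38) P1(38-42) P2(42-49)

Derivation:
t=0-2: P1@Q0 runs 2, rem=9, quantum used, demote→Q1. Q0=[P2,P3,P4,P5] Q1=[P1] Q2=[]
t=2-4: P2@Q0 runs 2, rem=12, quantum used, demote→Q1. Q0=[P3,P4,P5] Q1=[P1,P2] Q2=[]
t=4-6: P3@Q0 runs 2, rem=5, quantum used, demote→Q1. Q0=[P4,P5] Q1=[P1,P2,P3] Q2=[]
t=6-8: P4@Q0 runs 2, rem=3, quantum used, demote→Q1. Q0=[P5] Q1=[P1,P2,P3,P4] Q2=[]
t=8-9: P5@Q0 runs 1, rem=11, I/O yield, promote→Q0. Q0=[P5] Q1=[P1,P2,P3,P4] Q2=[]
t=9-10: P5@Q0 runs 1, rem=10, I/O yield, promote→Q0. Q0=[P5] Q1=[P1,P2,P3,P4] Q2=[]
t=10-11: P5@Q0 runs 1, rem=9, I/O yield, promote→Q0. Q0=[P5] Q1=[P1,P2,P3,P4] Q2=[]
t=11-12: P5@Q0 runs 1, rem=8, I/O yield, promote→Q0. Q0=[P5] Q1=[P1,P2,P3,P4] Q2=[]
t=12-13: P5@Q0 runs 1, rem=7, I/O yield, promote→Q0. Q0=[P5] Q1=[P1,P2,P3,P4] Q2=[]
t=13-14: P5@Q0 runs 1, rem=6, I/O yield, promote→Q0. Q0=[P5] Q1=[P1,P2,P3,P4] Q2=[]
t=14-15: P5@Q0 runs 1, rem=5, I/O yield, promote→Q0. Q0=[P5] Q1=[P1,P2,P3,P4] Q2=[]
t=15-16: P5@Q0 runs 1, rem=4, I/O yield, promote→Q0. Q0=[P5] Q1=[P1,P2,P3,P4] Q2=[]
t=16-17: P5@Q0 runs 1, rem=3, I/O yield, promote→Q0. Q0=[P5] Q1=[P1,P2,P3,P4] Q2=[]
t=17-18: P5@Q0 runs 1, rem=2, I/O yield, promote→Q0. Q0=[P5] Q1=[P1,P2,P3,P4] Q2=[]
t=18-19: P5@Q0 runs 1, rem=1, I/O yield, promote→Q0. Q0=[P5] Q1=[P1,P2,P3,P4] Q2=[]
t=19-20: P5@Q0 runs 1, rem=0, completes. Q0=[] Q1=[P1,P2,P3,P4] Q2=[]
t=20-25: P1@Q1 runs 5, rem=4, quantum used, demote→Q2. Q0=[] Q1=[P2,P3,P4] Q2=[P1]
t=25-30: P2@Q1 runs 5, rem=7, quantum used, demote→Q2. Q0=[] Q1=[P3,P4] Q2=[P1,P2]
t=30-35: P3@Q1 runs 5, rem=0, completes. Q0=[] Q1=[P4] Q2=[P1,P2]
t=35-38: P4@Q1 runs 3, rem=0, completes. Q0=[] Q1=[] Q2=[P1,P2]
t=38-42: P1@Q2 runs 4, rem=0, completes. Q0=[] Q1=[] Q2=[P2]
t=42-49: P2@Q2 runs 7, rem=0, completes. Q0=[] Q1=[] Q2=[]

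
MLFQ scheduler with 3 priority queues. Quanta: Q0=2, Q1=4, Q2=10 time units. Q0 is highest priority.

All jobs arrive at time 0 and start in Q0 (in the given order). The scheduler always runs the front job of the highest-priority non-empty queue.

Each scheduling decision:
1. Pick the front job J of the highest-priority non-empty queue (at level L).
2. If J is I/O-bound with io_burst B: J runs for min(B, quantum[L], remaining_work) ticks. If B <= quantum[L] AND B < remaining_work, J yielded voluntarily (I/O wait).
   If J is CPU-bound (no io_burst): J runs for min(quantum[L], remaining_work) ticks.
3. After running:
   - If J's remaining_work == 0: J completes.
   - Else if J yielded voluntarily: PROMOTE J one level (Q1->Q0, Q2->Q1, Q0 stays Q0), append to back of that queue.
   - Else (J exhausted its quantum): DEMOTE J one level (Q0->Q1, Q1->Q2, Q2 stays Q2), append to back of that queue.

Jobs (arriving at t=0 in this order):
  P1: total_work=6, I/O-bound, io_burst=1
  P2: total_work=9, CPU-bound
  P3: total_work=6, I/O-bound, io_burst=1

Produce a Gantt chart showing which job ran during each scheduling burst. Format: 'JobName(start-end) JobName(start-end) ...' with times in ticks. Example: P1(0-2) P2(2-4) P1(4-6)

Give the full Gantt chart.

t=0-1: P1@Q0 runs 1, rem=5, I/O yield, promote→Q0. Q0=[P2,P3,P1] Q1=[] Q2=[]
t=1-3: P2@Q0 runs 2, rem=7, quantum used, demote→Q1. Q0=[P3,P1] Q1=[P2] Q2=[]
t=3-4: P3@Q0 runs 1, rem=5, I/O yield, promote→Q0. Q0=[P1,P3] Q1=[P2] Q2=[]
t=4-5: P1@Q0 runs 1, rem=4, I/O yield, promote→Q0. Q0=[P3,P1] Q1=[P2] Q2=[]
t=5-6: P3@Q0 runs 1, rem=4, I/O yield, promote→Q0. Q0=[P1,P3] Q1=[P2] Q2=[]
t=6-7: P1@Q0 runs 1, rem=3, I/O yield, promote→Q0. Q0=[P3,P1] Q1=[P2] Q2=[]
t=7-8: P3@Q0 runs 1, rem=3, I/O yield, promote→Q0. Q0=[P1,P3] Q1=[P2] Q2=[]
t=8-9: P1@Q0 runs 1, rem=2, I/O yield, promote→Q0. Q0=[P3,P1] Q1=[P2] Q2=[]
t=9-10: P3@Q0 runs 1, rem=2, I/O yield, promote→Q0. Q0=[P1,P3] Q1=[P2] Q2=[]
t=10-11: P1@Q0 runs 1, rem=1, I/O yield, promote→Q0. Q0=[P3,P1] Q1=[P2] Q2=[]
t=11-12: P3@Q0 runs 1, rem=1, I/O yield, promote→Q0. Q0=[P1,P3] Q1=[P2] Q2=[]
t=12-13: P1@Q0 runs 1, rem=0, completes. Q0=[P3] Q1=[P2] Q2=[]
t=13-14: P3@Q0 runs 1, rem=0, completes. Q0=[] Q1=[P2] Q2=[]
t=14-18: P2@Q1 runs 4, rem=3, quantum used, demote→Q2. Q0=[] Q1=[] Q2=[P2]
t=18-21: P2@Q2 runs 3, rem=0, completes. Q0=[] Q1=[] Q2=[]

Answer: P1(0-1) P2(1-3) P3(3-4) P1(4-5) P3(5-6) P1(6-7) P3(7-8) P1(8-9) P3(9-10) P1(10-11) P3(11-12) P1(12-13) P3(13-14) P2(14-18) P2(18-21)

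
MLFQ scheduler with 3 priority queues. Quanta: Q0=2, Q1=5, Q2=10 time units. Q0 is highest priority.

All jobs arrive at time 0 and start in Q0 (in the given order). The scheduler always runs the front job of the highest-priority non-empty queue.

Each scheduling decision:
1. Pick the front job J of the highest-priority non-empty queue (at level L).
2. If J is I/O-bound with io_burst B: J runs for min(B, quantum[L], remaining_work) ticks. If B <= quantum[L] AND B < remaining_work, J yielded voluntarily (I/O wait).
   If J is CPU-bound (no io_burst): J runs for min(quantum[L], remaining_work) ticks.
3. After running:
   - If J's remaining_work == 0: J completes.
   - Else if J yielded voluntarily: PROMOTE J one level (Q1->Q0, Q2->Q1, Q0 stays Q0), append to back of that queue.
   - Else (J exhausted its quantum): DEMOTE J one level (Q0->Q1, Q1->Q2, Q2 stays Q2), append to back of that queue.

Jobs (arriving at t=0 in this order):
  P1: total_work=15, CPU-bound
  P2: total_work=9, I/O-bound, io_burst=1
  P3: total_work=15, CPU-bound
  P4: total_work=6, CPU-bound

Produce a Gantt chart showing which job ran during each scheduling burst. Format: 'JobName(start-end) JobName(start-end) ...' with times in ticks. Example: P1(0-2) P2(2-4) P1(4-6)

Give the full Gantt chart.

Answer: P1(0-2) P2(2-3) P3(3-5) P4(5-7) P2(7-8) P2(8-9) P2(9-10) P2(10-11) P2(11-12) P2(12-13) P2(13-14) P2(14-15) P1(15-20) P3(20-25) P4(25-29) P1(29-37) P3(37-45)

Derivation:
t=0-2: P1@Q0 runs 2, rem=13, quantum used, demote→Q1. Q0=[P2,P3,P4] Q1=[P1] Q2=[]
t=2-3: P2@Q0 runs 1, rem=8, I/O yield, promote→Q0. Q0=[P3,P4,P2] Q1=[P1] Q2=[]
t=3-5: P3@Q0 runs 2, rem=13, quantum used, demote→Q1. Q0=[P4,P2] Q1=[P1,P3] Q2=[]
t=5-7: P4@Q0 runs 2, rem=4, quantum used, demote→Q1. Q0=[P2] Q1=[P1,P3,P4] Q2=[]
t=7-8: P2@Q0 runs 1, rem=7, I/O yield, promote→Q0. Q0=[P2] Q1=[P1,P3,P4] Q2=[]
t=8-9: P2@Q0 runs 1, rem=6, I/O yield, promote→Q0. Q0=[P2] Q1=[P1,P3,P4] Q2=[]
t=9-10: P2@Q0 runs 1, rem=5, I/O yield, promote→Q0. Q0=[P2] Q1=[P1,P3,P4] Q2=[]
t=10-11: P2@Q0 runs 1, rem=4, I/O yield, promote→Q0. Q0=[P2] Q1=[P1,P3,P4] Q2=[]
t=11-12: P2@Q0 runs 1, rem=3, I/O yield, promote→Q0. Q0=[P2] Q1=[P1,P3,P4] Q2=[]
t=12-13: P2@Q0 runs 1, rem=2, I/O yield, promote→Q0. Q0=[P2] Q1=[P1,P3,P4] Q2=[]
t=13-14: P2@Q0 runs 1, rem=1, I/O yield, promote→Q0. Q0=[P2] Q1=[P1,P3,P4] Q2=[]
t=14-15: P2@Q0 runs 1, rem=0, completes. Q0=[] Q1=[P1,P3,P4] Q2=[]
t=15-20: P1@Q1 runs 5, rem=8, quantum used, demote→Q2. Q0=[] Q1=[P3,P4] Q2=[P1]
t=20-25: P3@Q1 runs 5, rem=8, quantum used, demote→Q2. Q0=[] Q1=[P4] Q2=[P1,P3]
t=25-29: P4@Q1 runs 4, rem=0, completes. Q0=[] Q1=[] Q2=[P1,P3]
t=29-37: P1@Q2 runs 8, rem=0, completes. Q0=[] Q1=[] Q2=[P3]
t=37-45: P3@Q2 runs 8, rem=0, completes. Q0=[] Q1=[] Q2=[]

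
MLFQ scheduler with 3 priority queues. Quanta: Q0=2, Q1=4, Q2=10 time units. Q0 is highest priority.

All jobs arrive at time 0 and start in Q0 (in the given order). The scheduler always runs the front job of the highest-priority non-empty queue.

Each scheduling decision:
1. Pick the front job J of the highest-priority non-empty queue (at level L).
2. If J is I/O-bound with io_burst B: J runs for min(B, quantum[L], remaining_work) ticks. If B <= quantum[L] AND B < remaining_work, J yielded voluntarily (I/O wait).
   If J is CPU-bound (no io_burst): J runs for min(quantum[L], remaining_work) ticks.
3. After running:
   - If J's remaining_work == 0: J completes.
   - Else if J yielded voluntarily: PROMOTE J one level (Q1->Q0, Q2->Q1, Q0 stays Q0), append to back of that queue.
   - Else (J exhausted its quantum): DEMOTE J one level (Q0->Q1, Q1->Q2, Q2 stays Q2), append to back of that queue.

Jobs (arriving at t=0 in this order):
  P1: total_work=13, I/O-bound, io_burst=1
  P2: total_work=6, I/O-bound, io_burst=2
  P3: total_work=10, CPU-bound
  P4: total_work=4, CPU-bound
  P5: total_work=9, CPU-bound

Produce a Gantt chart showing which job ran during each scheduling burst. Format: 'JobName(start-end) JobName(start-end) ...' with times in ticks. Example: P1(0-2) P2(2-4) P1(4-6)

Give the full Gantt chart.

Answer: P1(0-1) P2(1-3) P3(3-5) P4(5-7) P5(7-9) P1(9-10) P2(10-12) P1(12-13) P2(13-15) P1(15-16) P1(16-17) P1(17-18) P1(18-19) P1(19-20) P1(20-21) P1(21-22) P1(22-23) P1(23-24) P1(24-25) P3(25-29) P4(29-31) P5(31-35) P3(35-39) P5(39-42)

Derivation:
t=0-1: P1@Q0 runs 1, rem=12, I/O yield, promote→Q0. Q0=[P2,P3,P4,P5,P1] Q1=[] Q2=[]
t=1-3: P2@Q0 runs 2, rem=4, I/O yield, promote→Q0. Q0=[P3,P4,P5,P1,P2] Q1=[] Q2=[]
t=3-5: P3@Q0 runs 2, rem=8, quantum used, demote→Q1. Q0=[P4,P5,P1,P2] Q1=[P3] Q2=[]
t=5-7: P4@Q0 runs 2, rem=2, quantum used, demote→Q1. Q0=[P5,P1,P2] Q1=[P3,P4] Q2=[]
t=7-9: P5@Q0 runs 2, rem=7, quantum used, demote→Q1. Q0=[P1,P2] Q1=[P3,P4,P5] Q2=[]
t=9-10: P1@Q0 runs 1, rem=11, I/O yield, promote→Q0. Q0=[P2,P1] Q1=[P3,P4,P5] Q2=[]
t=10-12: P2@Q0 runs 2, rem=2, I/O yield, promote→Q0. Q0=[P1,P2] Q1=[P3,P4,P5] Q2=[]
t=12-13: P1@Q0 runs 1, rem=10, I/O yield, promote→Q0. Q0=[P2,P1] Q1=[P3,P4,P5] Q2=[]
t=13-15: P2@Q0 runs 2, rem=0, completes. Q0=[P1] Q1=[P3,P4,P5] Q2=[]
t=15-16: P1@Q0 runs 1, rem=9, I/O yield, promote→Q0. Q0=[P1] Q1=[P3,P4,P5] Q2=[]
t=16-17: P1@Q0 runs 1, rem=8, I/O yield, promote→Q0. Q0=[P1] Q1=[P3,P4,P5] Q2=[]
t=17-18: P1@Q0 runs 1, rem=7, I/O yield, promote→Q0. Q0=[P1] Q1=[P3,P4,P5] Q2=[]
t=18-19: P1@Q0 runs 1, rem=6, I/O yield, promote→Q0. Q0=[P1] Q1=[P3,P4,P5] Q2=[]
t=19-20: P1@Q0 runs 1, rem=5, I/O yield, promote→Q0. Q0=[P1] Q1=[P3,P4,P5] Q2=[]
t=20-21: P1@Q0 runs 1, rem=4, I/O yield, promote→Q0. Q0=[P1] Q1=[P3,P4,P5] Q2=[]
t=21-22: P1@Q0 runs 1, rem=3, I/O yield, promote→Q0. Q0=[P1] Q1=[P3,P4,P5] Q2=[]
t=22-23: P1@Q0 runs 1, rem=2, I/O yield, promote→Q0. Q0=[P1] Q1=[P3,P4,P5] Q2=[]
t=23-24: P1@Q0 runs 1, rem=1, I/O yield, promote→Q0. Q0=[P1] Q1=[P3,P4,P5] Q2=[]
t=24-25: P1@Q0 runs 1, rem=0, completes. Q0=[] Q1=[P3,P4,P5] Q2=[]
t=25-29: P3@Q1 runs 4, rem=4, quantum used, demote→Q2. Q0=[] Q1=[P4,P5] Q2=[P3]
t=29-31: P4@Q1 runs 2, rem=0, completes. Q0=[] Q1=[P5] Q2=[P3]
t=31-35: P5@Q1 runs 4, rem=3, quantum used, demote→Q2. Q0=[] Q1=[] Q2=[P3,P5]
t=35-39: P3@Q2 runs 4, rem=0, completes. Q0=[] Q1=[] Q2=[P5]
t=39-42: P5@Q2 runs 3, rem=0, completes. Q0=[] Q1=[] Q2=[]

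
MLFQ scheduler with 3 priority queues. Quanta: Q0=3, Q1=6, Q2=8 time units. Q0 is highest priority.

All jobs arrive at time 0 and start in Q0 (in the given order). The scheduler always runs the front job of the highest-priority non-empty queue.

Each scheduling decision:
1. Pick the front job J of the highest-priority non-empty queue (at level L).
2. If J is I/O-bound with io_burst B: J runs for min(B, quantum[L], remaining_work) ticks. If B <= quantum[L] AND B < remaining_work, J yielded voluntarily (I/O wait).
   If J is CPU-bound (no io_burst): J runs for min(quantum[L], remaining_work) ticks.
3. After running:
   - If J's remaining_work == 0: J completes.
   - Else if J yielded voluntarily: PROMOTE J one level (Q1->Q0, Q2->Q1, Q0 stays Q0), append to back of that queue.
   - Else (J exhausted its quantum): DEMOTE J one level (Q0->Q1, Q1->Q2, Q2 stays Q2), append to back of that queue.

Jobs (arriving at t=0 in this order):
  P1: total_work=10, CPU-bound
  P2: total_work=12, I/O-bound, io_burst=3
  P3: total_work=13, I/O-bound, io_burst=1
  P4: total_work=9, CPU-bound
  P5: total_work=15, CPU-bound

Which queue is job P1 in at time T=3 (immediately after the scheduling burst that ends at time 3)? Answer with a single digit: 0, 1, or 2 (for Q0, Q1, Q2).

Answer: 1

Derivation:
t=0-3: P1@Q0 runs 3, rem=7, quantum used, demote→Q1. Q0=[P2,P3,P4,P5] Q1=[P1] Q2=[]
t=3-6: P2@Q0 runs 3, rem=9, I/O yield, promote→Q0. Q0=[P3,P4,P5,P2] Q1=[P1] Q2=[]
t=6-7: P3@Q0 runs 1, rem=12, I/O yield, promote→Q0. Q0=[P4,P5,P2,P3] Q1=[P1] Q2=[]
t=7-10: P4@Q0 runs 3, rem=6, quantum used, demote→Q1. Q0=[P5,P2,P3] Q1=[P1,P4] Q2=[]
t=10-13: P5@Q0 runs 3, rem=12, quantum used, demote→Q1. Q0=[P2,P3] Q1=[P1,P4,P5] Q2=[]
t=13-16: P2@Q0 runs 3, rem=6, I/O yield, promote→Q0. Q0=[P3,P2] Q1=[P1,P4,P5] Q2=[]
t=16-17: P3@Q0 runs 1, rem=11, I/O yield, promote→Q0. Q0=[P2,P3] Q1=[P1,P4,P5] Q2=[]
t=17-20: P2@Q0 runs 3, rem=3, I/O yield, promote→Q0. Q0=[P3,P2] Q1=[P1,P4,P5] Q2=[]
t=20-21: P3@Q0 runs 1, rem=10, I/O yield, promote→Q0. Q0=[P2,P3] Q1=[P1,P4,P5] Q2=[]
t=21-24: P2@Q0 runs 3, rem=0, completes. Q0=[P3] Q1=[P1,P4,P5] Q2=[]
t=24-25: P3@Q0 runs 1, rem=9, I/O yield, promote→Q0. Q0=[P3] Q1=[P1,P4,P5] Q2=[]
t=25-26: P3@Q0 runs 1, rem=8, I/O yield, promote→Q0. Q0=[P3] Q1=[P1,P4,P5] Q2=[]
t=26-27: P3@Q0 runs 1, rem=7, I/O yield, promote→Q0. Q0=[P3] Q1=[P1,P4,P5] Q2=[]
t=27-28: P3@Q0 runs 1, rem=6, I/O yield, promote→Q0. Q0=[P3] Q1=[P1,P4,P5] Q2=[]
t=28-29: P3@Q0 runs 1, rem=5, I/O yield, promote→Q0. Q0=[P3] Q1=[P1,P4,P5] Q2=[]
t=29-30: P3@Q0 runs 1, rem=4, I/O yield, promote→Q0. Q0=[P3] Q1=[P1,P4,P5] Q2=[]
t=30-31: P3@Q0 runs 1, rem=3, I/O yield, promote→Q0. Q0=[P3] Q1=[P1,P4,P5] Q2=[]
t=31-32: P3@Q0 runs 1, rem=2, I/O yield, promote→Q0. Q0=[P3] Q1=[P1,P4,P5] Q2=[]
t=32-33: P3@Q0 runs 1, rem=1, I/O yield, promote→Q0. Q0=[P3] Q1=[P1,P4,P5] Q2=[]
t=33-34: P3@Q0 runs 1, rem=0, completes. Q0=[] Q1=[P1,P4,P5] Q2=[]
t=34-40: P1@Q1 runs 6, rem=1, quantum used, demote→Q2. Q0=[] Q1=[P4,P5] Q2=[P1]
t=40-46: P4@Q1 runs 6, rem=0, completes. Q0=[] Q1=[P5] Q2=[P1]
t=46-52: P5@Q1 runs 6, rem=6, quantum used, demote→Q2. Q0=[] Q1=[] Q2=[P1,P5]
t=52-53: P1@Q2 runs 1, rem=0, completes. Q0=[] Q1=[] Q2=[P5]
t=53-59: P5@Q2 runs 6, rem=0, completes. Q0=[] Q1=[] Q2=[]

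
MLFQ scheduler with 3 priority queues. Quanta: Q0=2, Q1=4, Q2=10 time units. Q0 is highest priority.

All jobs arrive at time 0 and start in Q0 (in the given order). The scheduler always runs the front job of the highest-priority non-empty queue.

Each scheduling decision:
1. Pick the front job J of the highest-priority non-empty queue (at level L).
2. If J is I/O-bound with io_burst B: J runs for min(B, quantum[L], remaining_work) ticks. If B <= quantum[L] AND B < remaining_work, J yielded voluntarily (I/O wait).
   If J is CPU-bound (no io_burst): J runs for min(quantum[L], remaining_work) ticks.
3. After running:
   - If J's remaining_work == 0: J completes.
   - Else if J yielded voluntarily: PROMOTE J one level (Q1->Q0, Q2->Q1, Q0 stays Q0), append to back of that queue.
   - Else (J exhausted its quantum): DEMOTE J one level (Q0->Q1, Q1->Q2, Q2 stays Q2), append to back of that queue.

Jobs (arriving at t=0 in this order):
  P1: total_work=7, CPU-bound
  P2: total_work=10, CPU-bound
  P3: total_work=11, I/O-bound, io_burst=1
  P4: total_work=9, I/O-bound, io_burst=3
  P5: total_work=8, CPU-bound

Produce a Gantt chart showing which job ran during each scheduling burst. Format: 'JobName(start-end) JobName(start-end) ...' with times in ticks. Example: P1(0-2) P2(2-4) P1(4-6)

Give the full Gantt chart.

t=0-2: P1@Q0 runs 2, rem=5, quantum used, demote→Q1. Q0=[P2,P3,P4,P5] Q1=[P1] Q2=[]
t=2-4: P2@Q0 runs 2, rem=8, quantum used, demote→Q1. Q0=[P3,P4,P5] Q1=[P1,P2] Q2=[]
t=4-5: P3@Q0 runs 1, rem=10, I/O yield, promote→Q0. Q0=[P4,P5,P3] Q1=[P1,P2] Q2=[]
t=5-7: P4@Q0 runs 2, rem=7, quantum used, demote→Q1. Q0=[P5,P3] Q1=[P1,P2,P4] Q2=[]
t=7-9: P5@Q0 runs 2, rem=6, quantum used, demote→Q1. Q0=[P3] Q1=[P1,P2,P4,P5] Q2=[]
t=9-10: P3@Q0 runs 1, rem=9, I/O yield, promote→Q0. Q0=[P3] Q1=[P1,P2,P4,P5] Q2=[]
t=10-11: P3@Q0 runs 1, rem=8, I/O yield, promote→Q0. Q0=[P3] Q1=[P1,P2,P4,P5] Q2=[]
t=11-12: P3@Q0 runs 1, rem=7, I/O yield, promote→Q0. Q0=[P3] Q1=[P1,P2,P4,P5] Q2=[]
t=12-13: P3@Q0 runs 1, rem=6, I/O yield, promote→Q0. Q0=[P3] Q1=[P1,P2,P4,P5] Q2=[]
t=13-14: P3@Q0 runs 1, rem=5, I/O yield, promote→Q0. Q0=[P3] Q1=[P1,P2,P4,P5] Q2=[]
t=14-15: P3@Q0 runs 1, rem=4, I/O yield, promote→Q0. Q0=[P3] Q1=[P1,P2,P4,P5] Q2=[]
t=15-16: P3@Q0 runs 1, rem=3, I/O yield, promote→Q0. Q0=[P3] Q1=[P1,P2,P4,P5] Q2=[]
t=16-17: P3@Q0 runs 1, rem=2, I/O yield, promote→Q0. Q0=[P3] Q1=[P1,P2,P4,P5] Q2=[]
t=17-18: P3@Q0 runs 1, rem=1, I/O yield, promote→Q0. Q0=[P3] Q1=[P1,P2,P4,P5] Q2=[]
t=18-19: P3@Q0 runs 1, rem=0, completes. Q0=[] Q1=[P1,P2,P4,P5] Q2=[]
t=19-23: P1@Q1 runs 4, rem=1, quantum used, demote→Q2. Q0=[] Q1=[P2,P4,P5] Q2=[P1]
t=23-27: P2@Q1 runs 4, rem=4, quantum used, demote→Q2. Q0=[] Q1=[P4,P5] Q2=[P1,P2]
t=27-30: P4@Q1 runs 3, rem=4, I/O yield, promote→Q0. Q0=[P4] Q1=[P5] Q2=[P1,P2]
t=30-32: P4@Q0 runs 2, rem=2, quantum used, demote→Q1. Q0=[] Q1=[P5,P4] Q2=[P1,P2]
t=32-36: P5@Q1 runs 4, rem=2, quantum used, demote→Q2. Q0=[] Q1=[P4] Q2=[P1,P2,P5]
t=36-38: P4@Q1 runs 2, rem=0, completes. Q0=[] Q1=[] Q2=[P1,P2,P5]
t=38-39: P1@Q2 runs 1, rem=0, completes. Q0=[] Q1=[] Q2=[P2,P5]
t=39-43: P2@Q2 runs 4, rem=0, completes. Q0=[] Q1=[] Q2=[P5]
t=43-45: P5@Q2 runs 2, rem=0, completes. Q0=[] Q1=[] Q2=[]

Answer: P1(0-2) P2(2-4) P3(4-5) P4(5-7) P5(7-9) P3(9-10) P3(10-11) P3(11-12) P3(12-13) P3(13-14) P3(14-15) P3(15-16) P3(16-17) P3(17-18) P3(18-19) P1(19-23) P2(23-27) P4(27-30) P4(30-32) P5(32-36) P4(36-38) P1(38-39) P2(39-43) P5(43-45)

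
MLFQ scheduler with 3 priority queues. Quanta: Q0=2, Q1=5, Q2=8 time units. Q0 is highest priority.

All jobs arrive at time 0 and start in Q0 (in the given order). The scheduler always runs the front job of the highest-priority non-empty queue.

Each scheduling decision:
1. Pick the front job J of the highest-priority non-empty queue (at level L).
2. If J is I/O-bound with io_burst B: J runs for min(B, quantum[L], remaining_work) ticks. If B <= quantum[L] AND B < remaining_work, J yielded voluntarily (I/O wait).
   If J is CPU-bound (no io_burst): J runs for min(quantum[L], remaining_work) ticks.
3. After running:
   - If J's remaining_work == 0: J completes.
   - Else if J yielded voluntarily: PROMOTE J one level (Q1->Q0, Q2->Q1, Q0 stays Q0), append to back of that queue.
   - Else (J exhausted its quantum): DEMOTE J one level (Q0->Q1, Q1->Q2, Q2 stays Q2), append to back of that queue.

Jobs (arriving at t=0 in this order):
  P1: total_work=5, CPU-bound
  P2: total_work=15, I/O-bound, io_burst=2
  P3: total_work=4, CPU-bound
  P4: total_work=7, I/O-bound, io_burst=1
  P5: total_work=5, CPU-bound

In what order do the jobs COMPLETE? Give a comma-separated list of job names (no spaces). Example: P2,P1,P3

t=0-2: P1@Q0 runs 2, rem=3, quantum used, demote→Q1. Q0=[P2,P3,P4,P5] Q1=[P1] Q2=[]
t=2-4: P2@Q0 runs 2, rem=13, I/O yield, promote→Q0. Q0=[P3,P4,P5,P2] Q1=[P1] Q2=[]
t=4-6: P3@Q0 runs 2, rem=2, quantum used, demote→Q1. Q0=[P4,P5,P2] Q1=[P1,P3] Q2=[]
t=6-7: P4@Q0 runs 1, rem=6, I/O yield, promote→Q0. Q0=[P5,P2,P4] Q1=[P1,P3] Q2=[]
t=7-9: P5@Q0 runs 2, rem=3, quantum used, demote→Q1. Q0=[P2,P4] Q1=[P1,P3,P5] Q2=[]
t=9-11: P2@Q0 runs 2, rem=11, I/O yield, promote→Q0. Q0=[P4,P2] Q1=[P1,P3,P5] Q2=[]
t=11-12: P4@Q0 runs 1, rem=5, I/O yield, promote→Q0. Q0=[P2,P4] Q1=[P1,P3,P5] Q2=[]
t=12-14: P2@Q0 runs 2, rem=9, I/O yield, promote→Q0. Q0=[P4,P2] Q1=[P1,P3,P5] Q2=[]
t=14-15: P4@Q0 runs 1, rem=4, I/O yield, promote→Q0. Q0=[P2,P4] Q1=[P1,P3,P5] Q2=[]
t=15-17: P2@Q0 runs 2, rem=7, I/O yield, promote→Q0. Q0=[P4,P2] Q1=[P1,P3,P5] Q2=[]
t=17-18: P4@Q0 runs 1, rem=3, I/O yield, promote→Q0. Q0=[P2,P4] Q1=[P1,P3,P5] Q2=[]
t=18-20: P2@Q0 runs 2, rem=5, I/O yield, promote→Q0. Q0=[P4,P2] Q1=[P1,P3,P5] Q2=[]
t=20-21: P4@Q0 runs 1, rem=2, I/O yield, promote→Q0. Q0=[P2,P4] Q1=[P1,P3,P5] Q2=[]
t=21-23: P2@Q0 runs 2, rem=3, I/O yield, promote→Q0. Q0=[P4,P2] Q1=[P1,P3,P5] Q2=[]
t=23-24: P4@Q0 runs 1, rem=1, I/O yield, promote→Q0. Q0=[P2,P4] Q1=[P1,P3,P5] Q2=[]
t=24-26: P2@Q0 runs 2, rem=1, I/O yield, promote→Q0. Q0=[P4,P2] Q1=[P1,P3,P5] Q2=[]
t=26-27: P4@Q0 runs 1, rem=0, completes. Q0=[P2] Q1=[P1,P3,P5] Q2=[]
t=27-28: P2@Q0 runs 1, rem=0, completes. Q0=[] Q1=[P1,P3,P5] Q2=[]
t=28-31: P1@Q1 runs 3, rem=0, completes. Q0=[] Q1=[P3,P5] Q2=[]
t=31-33: P3@Q1 runs 2, rem=0, completes. Q0=[] Q1=[P5] Q2=[]
t=33-36: P5@Q1 runs 3, rem=0, completes. Q0=[] Q1=[] Q2=[]

Answer: P4,P2,P1,P3,P5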